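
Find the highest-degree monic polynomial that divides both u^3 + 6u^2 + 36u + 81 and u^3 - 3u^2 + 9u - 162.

u^2 + 3u + 27

Repeated division with remainder:
  u^3 + 6u^2 + 36u + 81 = (u^3 - 3u^2 + 9u - 162) + (9u^2 + 27u + 243)
  u^3 - 3u^2 + 9u - 162 = ((1/9)u - 2/3)(9u^2 + 27u + 243) + (0)
Last nonzero remainder: 9u^2 + 27u + 243. Dividing through by 9 gives the monic gcd u^2 + 3u + 27.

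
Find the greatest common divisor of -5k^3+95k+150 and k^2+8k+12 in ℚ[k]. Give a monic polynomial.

k+2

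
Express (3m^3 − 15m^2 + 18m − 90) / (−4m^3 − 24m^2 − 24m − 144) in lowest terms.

(−3m + 15)/(4m + 24)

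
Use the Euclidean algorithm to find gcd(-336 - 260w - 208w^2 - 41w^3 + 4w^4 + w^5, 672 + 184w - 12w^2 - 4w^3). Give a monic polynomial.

-168 - 46w + 3w^2 + w^3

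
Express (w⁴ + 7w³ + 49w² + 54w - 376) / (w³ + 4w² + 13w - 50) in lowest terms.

(w³ + 9w² + 67w + 188)/(w² + 6w + 25)

Repeated division with remainder:
  w⁴ + 7w³ + 49w² + 54w - 376 = (w + 3)(w³ + 4w² + 13w - 50) + (24w² + 65w - 226)
  w³ + 4w² + 13w - 50 = ((1/24)w + 31/576)(24w² + 65w - 226) + ((10897/576)w - 10897/288)
  24w² + 65w - 226 = ((13824/10897)w + 65088/10897)((10897/576)w - 10897/288) + (0)
Last nonzero remainder: (10897/576)w - 10897/288. Dividing through by 10897/576 gives the monic gcd w - 2.
Cancel w - 2 from numerator and denominator to get the reduced form.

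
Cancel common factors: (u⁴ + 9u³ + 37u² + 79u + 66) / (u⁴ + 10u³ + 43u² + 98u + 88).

(u + 3)/(u + 4)

Euclidean algorithm in ℚ[u]:
  u⁴ + 9u³ + 37u² + 79u + 66 = (u⁴ + 10u³ + 43u² + 98u + 88) + (-u³ - 6u² - 19u - 22)
  u⁴ + 10u³ + 43u² + 98u + 88 = (-u - 4)(-u³ - 6u² - 19u - 22) + (0)
Last nonzero remainder: -u³ - 6u² - 19u - 22. Dividing through by -1 gives the monic gcd u³ + 6u² + 19u + 22.
Cancel u³ + 6u² + 19u + 22 from numerator and denominator to get the reduced form.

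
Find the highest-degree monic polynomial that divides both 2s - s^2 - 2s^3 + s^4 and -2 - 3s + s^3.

-2 - s + s^2

Apply the Euclidean algorithm:
  s^4 - 2s^3 - s^2 + 2s = (s - 2)(s^3 - 3s - 2) + (2s^2 - 2s - 4)
  s^3 - 3s - 2 = ((1/2)s + 1/2)(2s^2 - 2s - 4) + (0)
Last nonzero remainder: 2s^2 - 2s - 4. Dividing through by 2 gives the monic gcd s^2 - s - 2.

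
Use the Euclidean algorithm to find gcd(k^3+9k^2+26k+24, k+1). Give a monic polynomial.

By polynomial division,
  k^3+9k^2+26k+24 = (k^2+8k+18)(k+1) + (6)
  k+1 = ((1/6)k+1/6)(6) + (0)
The last nonzero remainder is the constant 6, so the polynomials are coprime and gcd = 1.

1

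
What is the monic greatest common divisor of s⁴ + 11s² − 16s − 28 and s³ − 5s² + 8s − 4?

Euclidean algorithm in ℚ[s]:
  s⁴ + 11s² − 16s − 28 = (s + 5)(s³ − 5s² + 8s − 4) + (28s² − 52s − 8)
  s³ − 5s² + 8s − 4 = ((1/28)s − 11/98)(28s² − 52s − 8) + ((120/49)s − 240/49)
  28s² − 52s − 8 = ((343/30)s + 49/30)((120/49)s − 240/49) + (0)
Last nonzero remainder: (120/49)s − 240/49. Dividing through by 120/49 gives the monic gcd s − 2.

s − 2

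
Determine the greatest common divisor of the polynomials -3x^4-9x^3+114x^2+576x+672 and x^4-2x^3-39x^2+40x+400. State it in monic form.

x^2+8x+16

Apply the Euclidean algorithm:
  -3x^4-9x^3+114x^2+576x+672 = (-3)(x^4-2x^3-39x^2+40x+400) + (-15x^3-3x^2+696x+1872)
  x^4-2x^3-39x^2+40x+400 = (-(1/15)x+11/75)(-15x^3-3x^2+696x+1872) + ((196/25)x^2+(1568/25)x+3136/25)
  -15x^3-3x^2+696x+1872 = (-(375/196)x+2925/196)((196/25)x^2+(1568/25)x+3136/25) + (0)
Last nonzero remainder: (196/25)x^2+(1568/25)x+3136/25. Dividing through by 196/25 gives the monic gcd x^2+8x+16.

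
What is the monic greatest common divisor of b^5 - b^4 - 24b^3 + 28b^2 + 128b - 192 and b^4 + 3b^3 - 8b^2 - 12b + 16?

b^2 + 2b - 8

Repeated division with remainder:
  b^5 - b^4 - 24b^3 + 28b^2 + 128b - 192 = (b - 4)(b^4 + 3b^3 - 8b^2 - 12b + 16) + (-4b^3 + 8b^2 + 64b - 128)
  b^4 + 3b^3 - 8b^2 - 12b + 16 = (-(1/4)b - 5/4)(-4b^3 + 8b^2 + 64b - 128) + (18b^2 + 36b - 144)
  -4b^3 + 8b^2 + 64b - 128 = (-(2/9)b + 8/9)(18b^2 + 36b - 144) + (0)
Last nonzero remainder: 18b^2 + 36b - 144. Dividing through by 18 gives the monic gcd b^2 + 2b - 8.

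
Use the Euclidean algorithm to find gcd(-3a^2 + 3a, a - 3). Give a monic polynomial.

Apply the Euclidean algorithm:
  -3a^2 + 3a = (-3a - 6)(a - 3) + (-18)
  a - 3 = (-(1/18)a + 1/6)(-18) + (0)
The last nonzero remainder is the constant -18, so the polynomials are coprime and gcd = 1.

1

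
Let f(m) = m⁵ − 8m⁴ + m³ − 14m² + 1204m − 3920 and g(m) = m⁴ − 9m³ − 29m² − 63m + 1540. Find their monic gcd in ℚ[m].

m³ + 2m² − 7m − 140

By polynomial division,
  m⁵ − 8m⁴ + m³ − 14m² + 1204m − 3920 = (m + 1)(m⁴ − 9m³ − 29m² − 63m + 1540) + (39m³ + 78m² − 273m − 5460)
  m⁴ − 9m³ − 29m² − 63m + 1540 = ((1/39)m − 11/39)(39m³ + 78m² − 273m − 5460) + (0)
Last nonzero remainder: 39m³ + 78m² − 273m − 5460. Dividing through by 39 gives the monic gcd m³ + 2m² − 7m − 140.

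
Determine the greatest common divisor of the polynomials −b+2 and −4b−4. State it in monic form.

Apply the Euclidean algorithm:
  −b+2 = (1/4)(−4b−4) + (3)
  −4b−4 = (−(4/3)b−4/3)(3) + (0)
The last nonzero remainder is the constant 3, so the polynomials are coprime and gcd = 1.

1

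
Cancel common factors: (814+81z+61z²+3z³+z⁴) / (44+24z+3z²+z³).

Euclidean algorithm in ℚ[z]:
  z⁴+3z³+61z²+81z+814 = (z)(z³+3z²+24z+44) + (37z²+37z+814)
  z³+3z²+24z+44 = ((1/37)z+2/37)(37z²+37z+814) + (0)
Last nonzero remainder: 37z²+37z+814. Dividing through by 37 gives the monic gcd z²+z+22.
Cancel z²+z+22 from numerator and denominator to get the reduced form.

(37+2z+z²)/(2+z)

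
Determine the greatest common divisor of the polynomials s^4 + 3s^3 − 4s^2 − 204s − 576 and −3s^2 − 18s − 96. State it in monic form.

s^2 + 6s + 32

Apply the Euclidean algorithm:
  s^4 + 3s^3 − 4s^2 − 204s − 576 = (−(1/3)s^2 + s + 6)(−3s^2 − 18s − 96) + (0)
Last nonzero remainder: −3s^2 − 18s − 96. Dividing through by −3 gives the monic gcd s^2 + 6s + 32.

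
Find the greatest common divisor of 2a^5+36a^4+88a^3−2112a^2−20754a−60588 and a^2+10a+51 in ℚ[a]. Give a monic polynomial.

a^2+10a+51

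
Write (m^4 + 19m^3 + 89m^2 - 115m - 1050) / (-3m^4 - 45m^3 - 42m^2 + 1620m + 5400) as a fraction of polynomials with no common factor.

(-m^2 - 4m + 21)/(3m^2 - 108)

Apply the Euclidean algorithm:
  m^4 + 19m^3 + 89m^2 - 115m - 1050 = (-1/3)(-3m^4 - 45m^3 - 42m^2 + 1620m + 5400) + (4m^3 + 75m^2 + 425m + 750)
  -3m^4 - 45m^3 - 42m^2 + 1620m + 5400 = (-(3/4)m + 45/16)(4m^3 + 75m^2 + 425m + 750) + ((1053/16)m^2 + (15795/16)m + 26325/8)
  4m^3 + 75m^2 + 425m + 750 = ((64/1053)m + 80/351)((1053/16)m^2 + (15795/16)m + 26325/8) + (0)
Last nonzero remainder: (1053/16)m^2 + (15795/16)m + 26325/8. Dividing through by 1053/16 gives the monic gcd m^2 + 15m + 50.
Cancel m^2 + 15m + 50 from numerator and denominator to get the reduced form.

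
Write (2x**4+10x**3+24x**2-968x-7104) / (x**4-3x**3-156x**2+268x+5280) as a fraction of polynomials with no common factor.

(2x**2+14x+148)/(x**2-x-110)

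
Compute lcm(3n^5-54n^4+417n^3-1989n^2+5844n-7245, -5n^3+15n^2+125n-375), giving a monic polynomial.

n^6-13n^5+49n^4+32n^3-1367n^2+7325n-12075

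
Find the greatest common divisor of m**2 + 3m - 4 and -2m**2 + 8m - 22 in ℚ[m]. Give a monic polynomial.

1

Apply the Euclidean algorithm:
  m**2 + 3m - 4 = (-1/2)(-2m**2 + 8m - 22) + (7m - 15)
  -2m**2 + 8m - 22 = (-(2/7)m + 26/49)(7m - 15) + (-688/49)
  7m - 15 = (-(343/688)m + 735/688)(-688/49) + (0)
The last nonzero remainder is the constant -688/49, so the polynomials are coprime and gcd = 1.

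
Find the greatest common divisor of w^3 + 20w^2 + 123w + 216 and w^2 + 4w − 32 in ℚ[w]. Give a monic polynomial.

w + 8

Apply the Euclidean algorithm:
  w^3 + 20w^2 + 123w + 216 = (w + 16)(w^2 + 4w − 32) + (91w + 728)
  w^2 + 4w − 32 = ((1/91)w − 4/91)(91w + 728) + (0)
Last nonzero remainder: 91w + 728. Dividing through by 91 gives the monic gcd w + 8.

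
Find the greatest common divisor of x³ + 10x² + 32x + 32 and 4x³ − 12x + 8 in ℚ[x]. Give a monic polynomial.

x + 2

By polynomial division,
  x³ + 10x² + 32x + 32 = (1/4)(4x³ − 12x + 8) + (10x² + 35x + 30)
  4x³ − 12x + 8 = ((2/5)x − 7/5)(10x² + 35x + 30) + (25x + 50)
  10x² + 35x + 30 = ((2/5)x + 3/5)(25x + 50) + (0)
Last nonzero remainder: 25x + 50. Dividing through by 25 gives the monic gcd x + 2.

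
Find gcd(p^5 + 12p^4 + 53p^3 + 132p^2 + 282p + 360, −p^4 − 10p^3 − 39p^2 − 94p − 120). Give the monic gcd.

Repeated division with remainder:
  p^5 + 12p^4 + 53p^3 + 132p^2 + 282p + 360 = (−p − 2)(−p^4 − 10p^3 − 39p^2 − 94p − 120) + (−6p^3 − 40p^2 − 26p + 120)
  −p^4 − 10p^3 − 39p^2 − 94p − 120 = ((1/6)p + 5/9)(−6p^3 − 40p^2 − 26p + 120) + (−(112/9)p^2 − (896/9)p − 560/3)
  −6p^3 − 40p^2 − 26p + 120 = ((27/56)p − 9/14)(−(112/9)p^2 − (896/9)p − 560/3) + (0)
Last nonzero remainder: −(112/9)p^2 − (896/9)p − 560/3. Dividing through by −112/9 gives the monic gcd p^2 + 8p + 15.

p^2 + 8p + 15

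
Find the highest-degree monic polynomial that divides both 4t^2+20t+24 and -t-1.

By polynomial division,
  4t^2+20t+24 = (-4t-16)(-t-1) + (8)
  -t-1 = (-(1/8)t-1/8)(8) + (0)
The last nonzero remainder is the constant 8, so the polynomials are coprime and gcd = 1.

1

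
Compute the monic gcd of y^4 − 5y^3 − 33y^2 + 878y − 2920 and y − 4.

y − 4

Repeated division with remainder:
  y^4 − 5y^3 − 33y^2 + 878y − 2920 = (y^3 − y^2 − 37y + 730)(y − 4) + (0)
The last nonzero remainder y − 4 is already monic.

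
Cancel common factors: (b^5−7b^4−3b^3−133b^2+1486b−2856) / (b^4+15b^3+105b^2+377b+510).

(b^3−14b^2+61b−84)/(b^2+8b+15)

Apply the Euclidean algorithm:
  b^5−7b^4−3b^3−133b^2+1486b−2856 = (b−22)(b^4+15b^3+105b^2+377b+510) + (222b^3+1800b^2+9270b+8364)
  b^4+15b^3+105b^2+377b+510 = ((1/222)b+85/2738)(222b^3+1800b^2+9270b+8364) + ((10080/1369)b^2+(70560/1369)b+342720/1369)
  222b^3+1800b^2+9270b+8364 = ((50653/1680)b+56129/1680)((10080/1369)b^2+(70560/1369)b+342720/1369) + (0)
Last nonzero remainder: (10080/1369)b^2+(70560/1369)b+342720/1369. Dividing through by 10080/1369 gives the monic gcd b^2+7b+34.
Cancel b^2+7b+34 from numerator and denominator to get the reduced form.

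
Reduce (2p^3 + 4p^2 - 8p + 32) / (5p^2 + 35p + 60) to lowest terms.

(2p^2 - 4p + 8)/(5p + 15)

Apply the Euclidean algorithm:
  2p^3 + 4p^2 - 8p + 32 = ((2/5)p - 2)(5p^2 + 35p + 60) + (38p + 152)
  5p^2 + 35p + 60 = ((5/38)p + 15/38)(38p + 152) + (0)
Last nonzero remainder: 38p + 152. Dividing through by 38 gives the monic gcd p + 4.
Cancel p + 4 from numerator and denominator to get the reduced form.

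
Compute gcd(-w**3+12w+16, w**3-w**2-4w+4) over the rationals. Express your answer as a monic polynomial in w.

By polynomial division,
  -w**3+12w+16 = (-1)(w**3-w**2-4w+4) + (-w**2+8w+20)
  w**3-w**2-4w+4 = (-w-7)(-w**2+8w+20) + (72w+144)
  -w**2+8w+20 = (-(1/72)w+5/36)(72w+144) + (0)
Last nonzero remainder: 72w+144. Dividing through by 72 gives the monic gcd w+2.

w+2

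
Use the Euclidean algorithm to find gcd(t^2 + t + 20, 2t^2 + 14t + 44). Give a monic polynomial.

1

Euclidean algorithm in ℚ[t]:
  t^2 + t + 20 = (1/2)(2t^2 + 14t + 44) + (-6t - 2)
  2t^2 + 14t + 44 = (-(1/3)t - 20/9)(-6t - 2) + (356/9)
  -6t - 2 = (-(27/178)t - 9/178)(356/9) + (0)
The last nonzero remainder is the constant 356/9, so the polynomials are coprime and gcd = 1.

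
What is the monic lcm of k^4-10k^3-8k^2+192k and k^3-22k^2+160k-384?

k^5-18k^4+72k^3+256k^2-1536k

Apply the Euclidean algorithm:
  k^4-10k^3-8k^2+192k = (k+12)(k^3-22k^2+160k-384) + (96k^2-1344k+4608)
  k^3-22k^2+160k-384 = ((1/96)k-1/12)(96k^2-1344k+4608) + (0)
Last nonzero remainder: 96k^2-1344k+4608. Dividing through by 96 gives the monic gcd k^2-14k+48.
Then lcm(f, g) = f·g / gcd(f, g); expanding and making the result monic gives the answer.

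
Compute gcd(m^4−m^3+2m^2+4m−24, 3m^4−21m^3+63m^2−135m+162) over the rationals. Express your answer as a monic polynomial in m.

Apply the Euclidean algorithm:
  m^4−m^3+2m^2+4m−24 = (1/3)(3m^4−21m^3+63m^2−135m+162) + (6m^3−19m^2+49m−78)
  3m^4−21m^3+63m^2−135m+162 = ((1/2)m−23/12)(6m^3−19m^2+49m−78) + ((25/12)m^2−(25/12)m+25/2)
  6m^3−19m^2+49m−78 = ((72/25)m−156/25)((25/12)m^2−(25/12)m+25/2) + (0)
Last nonzero remainder: (25/12)m^2−(25/12)m+25/2. Dividing through by 25/12 gives the monic gcd m^2−m+6.

m^2−m+6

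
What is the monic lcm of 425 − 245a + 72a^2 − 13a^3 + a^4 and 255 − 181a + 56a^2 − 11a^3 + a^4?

Apply the Euclidean algorithm:
  a^4 − 13a^3 + 72a^2 − 245a + 425 = (a^4 − 11a^3 + 56a^2 − 181a + 255) + (−2a^3 + 16a^2 − 64a + 170)
  a^4 − 11a^3 + 56a^2 − 181a + 255 = (−(1/2)a + 3/2)(−2a^3 + 16a^2 − 64a + 170) + (0)
Last nonzero remainder: −2a^3 + 16a^2 − 64a + 170. Dividing through by −2 gives the monic gcd a^3 − 8a^2 + 32a − 85.
Then lcm(f, g) = f·g / gcd(f, g); expanding and making the result monic gives the answer.

−1275 + 1160a − 461a^2 + 111a^3 − 16a^4 + a^5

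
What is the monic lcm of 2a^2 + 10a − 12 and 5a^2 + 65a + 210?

a^3 + 12a^2 + 29a − 42

Apply the Euclidean algorithm:
  2a^2 + 10a − 12 = (2/5)(5a^2 + 65a + 210) + (−16a − 96)
  5a^2 + 65a + 210 = (−(5/16)a − 35/16)(−16a − 96) + (0)
Last nonzero remainder: −16a − 96. Dividing through by −16 gives the monic gcd a + 6.
Then lcm(f, g) = f·g / gcd(f, g); expanding and making the result monic gives the answer.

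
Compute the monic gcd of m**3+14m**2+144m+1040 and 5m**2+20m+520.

m**2+4m+104

By polynomial division,
  m**3+14m**2+144m+1040 = ((1/5)m+2)(5m**2+20m+520) + (0)
Last nonzero remainder: 5m**2+20m+520. Dividing through by 5 gives the monic gcd m**2+4m+104.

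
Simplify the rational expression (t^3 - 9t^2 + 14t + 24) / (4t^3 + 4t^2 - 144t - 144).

(t - 4)/(4t + 24)

Repeated division with remainder:
  t^3 - 9t^2 + 14t + 24 = (1/4)(4t^3 + 4t^2 - 144t - 144) + (-10t^2 + 50t + 60)
  4t^3 + 4t^2 - 144t - 144 = (-(2/5)t - 12/5)(-10t^2 + 50t + 60) + (0)
Last nonzero remainder: -10t^2 + 50t + 60. Dividing through by -10 gives the monic gcd t^2 - 5t - 6.
Cancel t^2 - 5t - 6 from numerator and denominator to get the reduced form.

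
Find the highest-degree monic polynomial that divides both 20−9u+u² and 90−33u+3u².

−5+u

Euclidean algorithm in ℚ[u]:
  u²−9u+20 = (1/3)(3u²−33u+90) + (2u−10)
  3u²−33u+90 = ((3/2)u−9)(2u−10) + (0)
Last nonzero remainder: 2u−10. Dividing through by 2 gives the monic gcd u−5.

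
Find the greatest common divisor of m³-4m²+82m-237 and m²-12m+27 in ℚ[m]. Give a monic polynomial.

Repeated division with remainder:
  m³-4m²+82m-237 = (m+8)(m²-12m+27) + (151m-453)
  m²-12m+27 = ((1/151)m-9/151)(151m-453) + (0)
Last nonzero remainder: 151m-453. Dividing through by 151 gives the monic gcd m-3.

m-3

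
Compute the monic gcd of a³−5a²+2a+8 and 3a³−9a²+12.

Apply the Euclidean algorithm:
  a³−5a²+2a+8 = (1/3)(3a³−9a²+12) + (−2a²+2a+4)
  3a³−9a²+12 = (−(3/2)a+3)(−2a²+2a+4) + (0)
Last nonzero remainder: −2a²+2a+4. Dividing through by −2 gives the monic gcd a²−a−2.

a²−a−2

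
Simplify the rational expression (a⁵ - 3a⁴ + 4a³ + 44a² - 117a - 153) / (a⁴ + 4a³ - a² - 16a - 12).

(a³ - 7a² + 29a - 51)/(a² - 4)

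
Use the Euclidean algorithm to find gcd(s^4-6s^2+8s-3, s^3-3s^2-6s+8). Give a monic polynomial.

s-1

Apply the Euclidean algorithm:
  s^4-6s^2+8s-3 = (s+3)(s^3-3s^2-6s+8) + (9s^2+18s-27)
  s^3-3s^2-6s+8 = ((1/9)s-5/9)(9s^2+18s-27) + (7s-7)
  9s^2+18s-27 = ((9/7)s+27/7)(7s-7) + (0)
Last nonzero remainder: 7s-7. Dividing through by 7 gives the monic gcd s-1.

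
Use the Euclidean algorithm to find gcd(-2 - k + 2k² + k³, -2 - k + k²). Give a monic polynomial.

Euclidean algorithm in ℚ[k]:
  k³ + 2k² - k - 2 = (k + 3)(k² - k - 2) + (4k + 4)
  k² - k - 2 = ((1/4)k - 1/2)(4k + 4) + (0)
Last nonzero remainder: 4k + 4. Dividing through by 4 gives the monic gcd k + 1.

1 + k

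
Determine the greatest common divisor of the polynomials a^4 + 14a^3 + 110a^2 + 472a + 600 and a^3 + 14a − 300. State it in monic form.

a^2 + 6a + 50

Euclidean algorithm in ℚ[a]:
  a^4 + 14a^3 + 110a^2 + 472a + 600 = (a + 14)(a^3 + 14a − 300) + (96a^2 + 576a + 4800)
  a^3 + 14a − 300 = ((1/96)a − 1/16)(96a^2 + 576a + 4800) + (0)
Last nonzero remainder: 96a^2 + 576a + 4800. Dividing through by 96 gives the monic gcd a^2 + 6a + 50.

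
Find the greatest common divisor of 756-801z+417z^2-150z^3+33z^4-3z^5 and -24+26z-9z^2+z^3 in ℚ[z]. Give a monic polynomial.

12-7z+z^2

Apply the Euclidean algorithm:
  -3z^5+33z^4-150z^3+417z^2-801z+756 = (-3z^2+6z-18)(z^3-9z^2+26z-24) + (27z^2-189z+324)
  z^3-9z^2+26z-24 = ((1/27)z-2/27)(27z^2-189z+324) + (0)
Last nonzero remainder: 27z^2-189z+324. Dividing through by 27 gives the monic gcd z^2-7z+12.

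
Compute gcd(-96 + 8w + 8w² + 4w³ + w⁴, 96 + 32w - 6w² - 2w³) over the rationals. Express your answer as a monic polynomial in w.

4 + w

Euclidean algorithm in ℚ[w]:
  w⁴ + 4w³ + 8w² + 8w - 96 = (-(1/2)w - 1/2)(-2w³ - 6w² + 32w + 96) + (21w² + 72w - 48)
  -2w³ - 6w² + 32w + 96 = (-(2/21)w + 2/49)(21w² + 72w - 48) + ((1200/49)w + 4800/49)
  21w² + 72w - 48 = ((343/400)w - 49/100)((1200/49)w + 4800/49) + (0)
Last nonzero remainder: (1200/49)w + 4800/49. Dividing through by 1200/49 gives the monic gcd w + 4.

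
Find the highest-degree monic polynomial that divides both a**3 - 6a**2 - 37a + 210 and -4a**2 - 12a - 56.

1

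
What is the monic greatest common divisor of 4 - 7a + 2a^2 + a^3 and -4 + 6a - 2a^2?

-1 + a

By polynomial division,
  a^3 + 2a^2 - 7a + 4 = (-(1/2)a - 5/2)(-2a^2 + 6a - 4) + (6a - 6)
  -2a^2 + 6a - 4 = (-(1/3)a + 2/3)(6a - 6) + (0)
Last nonzero remainder: 6a - 6. Dividing through by 6 gives the monic gcd a - 1.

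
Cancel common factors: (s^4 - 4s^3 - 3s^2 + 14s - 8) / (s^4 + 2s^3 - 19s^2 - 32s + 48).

By polynomial division,
  s^4 - 4s^3 - 3s^2 + 14s - 8 = (s^4 + 2s^3 - 19s^2 - 32s + 48) + (-6s^3 + 16s^2 + 46s - 56)
  s^4 + 2s^3 - 19s^2 - 32s + 48 = (-(1/6)s - 7/9)(-6s^3 + 16s^2 + 46s - 56) + ((10/9)s^2 - (50/9)s + 40/9)
  -6s^3 + 16s^2 + 46s - 56 = (-(27/5)s - 63/5)((10/9)s^2 - (50/9)s + 40/9) + (0)
Last nonzero remainder: (10/9)s^2 - (50/9)s + 40/9. Dividing through by 10/9 gives the monic gcd s^2 - 5s + 4.
Cancel s^2 - 5s + 4 from numerator and denominator to get the reduced form.

(s^2 + s - 2)/(s^2 + 7s + 12)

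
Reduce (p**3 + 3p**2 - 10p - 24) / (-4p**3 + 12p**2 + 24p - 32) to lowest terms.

Repeated division with remainder:
  p**3 + 3p**2 - 10p - 24 = (-1/4)(-4p**3 + 12p**2 + 24p - 32) + (6p**2 - 4p - 32)
  -4p**3 + 12p**2 + 24p - 32 = (-(2/3)p + 14/9)(6p**2 - 4p - 32) + ((80/9)p + 160/9)
  6p**2 - 4p - 32 = ((27/40)p - 9/5)((80/9)p + 160/9) + (0)
Last nonzero remainder: (80/9)p + 160/9. Dividing through by 80/9 gives the monic gcd p + 2.
Cancel p + 2 from numerator and denominator to get the reduced form.

(-p**2 - p + 12)/(4p**2 - 20p + 16)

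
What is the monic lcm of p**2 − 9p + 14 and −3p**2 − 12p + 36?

p**3 − 3p**2 − 40p + 84

By polynomial division,
  p**2 − 9p + 14 = (−1/3)(−3p**2 − 12p + 36) + (−13p + 26)
  −3p**2 − 12p + 36 = ((3/13)p + 18/13)(−13p + 26) + (0)
Last nonzero remainder: −13p + 26. Dividing through by −13 gives the monic gcd p − 2.
Then lcm(f, g) = f·g / gcd(f, g); expanding and making the result monic gives the answer.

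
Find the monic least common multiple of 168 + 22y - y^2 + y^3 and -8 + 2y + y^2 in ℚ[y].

-336 + 124y + 24y^2 - 3y^3 + y^4

By polynomial division,
  y^3 - y^2 + 22y + 168 = (y - 3)(y^2 + 2y - 8) + (36y + 144)
  y^2 + 2y - 8 = ((1/36)y - 1/18)(36y + 144) + (0)
Last nonzero remainder: 36y + 144. Dividing through by 36 gives the monic gcd y + 4.
Then lcm(f, g) = f·g / gcd(f, g); expanding and making the result monic gives the answer.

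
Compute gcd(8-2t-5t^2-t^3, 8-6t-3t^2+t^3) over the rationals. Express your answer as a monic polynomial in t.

Repeated division with remainder:
  -t^3-5t^2-2t+8 = (-1)(t^3-3t^2-6t+8) + (-8t^2-8t+16)
  t^3-3t^2-6t+8 = (-(1/8)t+1/2)(-8t^2-8t+16) + (0)
Last nonzero remainder: -8t^2-8t+16. Dividing through by -8 gives the monic gcd t^2+t-2.

-2+t+t^2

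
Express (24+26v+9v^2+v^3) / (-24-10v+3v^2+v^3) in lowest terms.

Repeated division with remainder:
  v^3+9v^2+26v+24 = (v^3+3v^2-10v-24) + (6v^2+36v+48)
  v^3+3v^2-10v-24 = ((1/6)v-1/2)(6v^2+36v+48) + (0)
Last nonzero remainder: 6v^2+36v+48. Dividing through by 6 gives the monic gcd v^2+6v+8.
Cancel v^2+6v+8 from numerator and denominator to get the reduced form.

(3+v)/(-3+v)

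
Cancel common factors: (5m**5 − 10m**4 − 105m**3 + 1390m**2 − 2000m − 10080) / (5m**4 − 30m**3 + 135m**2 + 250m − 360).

(m**2 + 3m − 28)/(m − 1)

Euclidean algorithm in ℚ[m]:
  5m**5 − 10m**4 − 105m**3 + 1390m**2 − 2000m − 10080 = (m + 4)(5m**4 − 30m**3 + 135m**2 + 250m − 360) + (−120m**3 + 600m**2 − 2640m − 8640)
  5m**4 − 30m**3 + 135m**2 + 250m − 360 = (−(1/24)m + 1/24)(−120m**3 + 600m**2 − 2640m − 8640) + (0)
Last nonzero remainder: −120m**3 + 600m**2 − 2640m − 8640. Dividing through by −120 gives the monic gcd m**3 − 5m**2 + 22m + 72.
Cancel m**3 − 5m**2 + 22m + 72 from numerator and denominator to get the reduced form.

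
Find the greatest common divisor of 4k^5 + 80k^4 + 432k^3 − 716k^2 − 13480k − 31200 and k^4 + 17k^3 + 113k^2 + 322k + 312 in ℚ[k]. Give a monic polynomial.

k^3 + 15k^2 + 83k + 156

Euclidean algorithm in ℚ[k]:
  4k^5 + 80k^4 + 432k^3 − 716k^2 − 13480k − 31200 = (4k + 12)(k^4 + 17k^3 + 113k^2 + 322k + 312) + (−224k^3 − 3360k^2 − 18592k − 34944)
  k^4 + 17k^3 + 113k^2 + 322k + 312 = (−(1/224)k − 1/112)(−224k^3 − 3360k^2 − 18592k − 34944) + (0)
Last nonzero remainder: −224k^3 − 3360k^2 − 18592k − 34944. Dividing through by −224 gives the monic gcd k^3 + 15k^2 + 83k + 156.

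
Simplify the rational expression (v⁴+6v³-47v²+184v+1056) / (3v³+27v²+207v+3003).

Repeated division with remainder:
  v⁴+6v³-47v²+184v+1056 = ((1/3)v-1)(3v³+27v²+207v+3003) + (-89v²-610v+4059)
  3v³+27v²+207v+3003 = (-(3/89)v-573/7921)(-89v²-610v+4059) + ((2373870/7921)v+26112570/7921)
  -89v²-610v+4059 = (-(704969/2373870)v+974283/791290)((2373870/7921)v+26112570/7921) + (0)
Last nonzero remainder: (2373870/7921)v+26112570/7921. Dividing through by 2373870/7921 gives the monic gcd v+11.
Cancel v+11 from numerator and denominator to get the reduced form.

(v³-5v²+8v+96)/(3v²-6v+273)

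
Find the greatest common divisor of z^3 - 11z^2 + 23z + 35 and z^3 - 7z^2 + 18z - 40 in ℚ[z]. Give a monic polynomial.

z - 5

By polynomial division,
  z^3 - 11z^2 + 23z + 35 = (z^3 - 7z^2 + 18z - 40) + (-4z^2 + 5z + 75)
  z^3 - 7z^2 + 18z - 40 = (-(1/4)z + 23/16)(-4z^2 + 5z + 75) + ((473/16)z - 2365/16)
  -4z^2 + 5z + 75 = (-(64/473)z - 240/473)((473/16)z - 2365/16) + (0)
Last nonzero remainder: (473/16)z - 2365/16. Dividing through by 473/16 gives the monic gcd z - 5.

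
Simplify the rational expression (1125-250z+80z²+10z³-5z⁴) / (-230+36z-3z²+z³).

(-225+5z-15z²-5z³)/(46+2z+z²)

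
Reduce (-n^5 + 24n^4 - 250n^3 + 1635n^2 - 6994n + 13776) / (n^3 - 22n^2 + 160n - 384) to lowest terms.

(-n^3 + 10n^2 - 62n + 287)/(n - 8)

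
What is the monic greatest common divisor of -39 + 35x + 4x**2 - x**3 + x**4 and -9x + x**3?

3 + x

By polynomial division,
  x**4 - x**3 + 4x**2 + 35x - 39 = (x - 1)(x**3 - 9x) + (13x**2 + 26x - 39)
  x**3 - 9x = ((1/13)x - 2/13)(13x**2 + 26x - 39) + (-2x - 6)
  13x**2 + 26x - 39 = (-(13/2)x + 13/2)(-2x - 6) + (0)
Last nonzero remainder: -2x - 6. Dividing through by -2 gives the monic gcd x + 3.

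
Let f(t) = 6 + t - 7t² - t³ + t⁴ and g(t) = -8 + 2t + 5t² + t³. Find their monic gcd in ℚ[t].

-2 + t + t²

Apply the Euclidean algorithm:
  t⁴ - t³ - 7t² + t + 6 = (t - 6)(t³ + 5t² + 2t - 8) + (21t² + 21t - 42)
  t³ + 5t² + 2t - 8 = ((1/21)t + 4/21)(21t² + 21t - 42) + (0)
Last nonzero remainder: 21t² + 21t - 42. Dividing through by 21 gives the monic gcd t² + t - 2.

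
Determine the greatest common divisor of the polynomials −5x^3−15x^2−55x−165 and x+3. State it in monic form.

Repeated division with remainder:
  −5x^3−15x^2−55x−165 = (−5x^2−55)(x+3) + (0)
The last nonzero remainder x+3 is already monic.

x+3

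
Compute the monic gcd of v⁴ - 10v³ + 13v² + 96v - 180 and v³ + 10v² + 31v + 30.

v + 3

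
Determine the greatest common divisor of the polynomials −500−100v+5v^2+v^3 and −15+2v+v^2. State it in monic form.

5+v

Apply the Euclidean algorithm:
  v^3+5v^2−100v−500 = (v+3)(v^2+2v−15) + (−91v−455)
  v^2+2v−15 = (−(1/91)v+3/91)(−91v−455) + (0)
Last nonzero remainder: −91v−455. Dividing through by −91 gives the monic gcd v+5.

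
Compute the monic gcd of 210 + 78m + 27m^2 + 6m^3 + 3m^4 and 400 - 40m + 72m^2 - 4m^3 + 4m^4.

By polynomial division,
  3m^4 + 6m^3 + 27m^2 + 78m + 210 = (3/4)(4m^4 - 4m^3 + 72m^2 - 40m + 400) + (9m^3 - 27m^2 + 108m - 90)
  4m^4 - 4m^3 + 72m^2 - 40m + 400 = ((4/9)m + 8/9)(9m^3 - 27m^2 + 108m - 90) + (48m^2 - 96m + 480)
  9m^3 - 27m^2 + 108m - 90 = ((3/16)m - 3/16)(48m^2 - 96m + 480) + (0)
Last nonzero remainder: 48m^2 - 96m + 480. Dividing through by 48 gives the monic gcd m^2 - 2m + 10.

10 - 2m + m^2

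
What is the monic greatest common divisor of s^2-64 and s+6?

Apply the Euclidean algorithm:
  s^2-64 = (s-6)(s+6) + (-28)
  s+6 = (-(1/28)s-3/14)(-28) + (0)
The last nonzero remainder is the constant -28, so the polynomials are coprime and gcd = 1.

1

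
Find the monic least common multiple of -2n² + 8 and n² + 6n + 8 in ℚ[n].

n³ + 4n² - 4n - 16

Euclidean algorithm in ℚ[n]:
  -2n² + 8 = (-2)(n² + 6n + 8) + (12n + 24)
  n² + 6n + 8 = ((1/12)n + 1/3)(12n + 24) + (0)
Last nonzero remainder: 12n + 24. Dividing through by 12 gives the monic gcd n + 2.
Then lcm(f, g) = f·g / gcd(f, g); expanding and making the result monic gives the answer.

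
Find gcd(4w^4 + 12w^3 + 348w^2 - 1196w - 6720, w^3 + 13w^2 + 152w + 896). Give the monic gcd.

w^2 + 5w + 112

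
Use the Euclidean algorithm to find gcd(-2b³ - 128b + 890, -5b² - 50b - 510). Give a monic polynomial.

Euclidean algorithm in ℚ[b]:
  -2b³ - 128b + 890 = ((2/5)b - 4)(-5b² - 50b - 510) + (-124b - 1150)
  -5b² - 50b - 510 = ((5/124)b + 225/7688)(-124b - 1150) + (-1831065/3844)
  -124b - 1150 = ((476656/1831065)b + 884120/366213)(-1831065/3844) + (0)
The last nonzero remainder is the constant -1831065/3844, so the polynomials are coprime and gcd = 1.

1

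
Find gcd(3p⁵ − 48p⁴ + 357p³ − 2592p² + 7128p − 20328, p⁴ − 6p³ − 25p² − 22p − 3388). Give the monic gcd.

p³ − 13p² + 66p − 484

By polynomial division,
  3p⁵ − 48p⁴ + 357p³ − 2592p² + 7128p − 20328 = (3p − 30)(p⁴ − 6p³ − 25p² − 22p − 3388) + (252p³ − 3276p² + 16632p − 121968)
  p⁴ − 6p³ − 25p² − 22p − 3388 = ((1/252)p + 1/36)(252p³ − 3276p² + 16632p − 121968) + (0)
Last nonzero remainder: 252p³ − 3276p² + 16632p − 121968. Dividing through by 252 gives the monic gcd p³ − 13p² + 66p − 484.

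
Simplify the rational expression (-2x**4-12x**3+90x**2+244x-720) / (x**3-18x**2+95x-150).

Repeated division with remainder:
  -2x**4-12x**3+90x**2+244x-720 = (-2x-48)(x**3-18x**2+95x-150) + (-584x**2+4504x-7920)
  x**3-18x**2+95x-150 = (-(1/584)x+751/42632)(-584x**2+4504x-7920) + ((11172/5329)x-55860/5329)
  -584x**2+4504x-7920 = (-(778034/2793)x+703428/931)((11172/5329)x-55860/5329) + (0)
Last nonzero remainder: (11172/5329)x-55860/5329. Dividing through by 11172/5329 gives the monic gcd x-5.
Cancel x-5 from numerator and denominator to get the reduced form.

(-2x**3-22x**2-20x+144)/(x**2-13x+30)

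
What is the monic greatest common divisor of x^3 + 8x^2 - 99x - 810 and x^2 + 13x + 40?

1

Apply the Euclidean algorithm:
  x^3 + 8x^2 - 99x - 810 = (x - 5)(x^2 + 13x + 40) + (-74x - 610)
  x^2 + 13x + 40 = (-(1/74)x - 88/1369)(-74x - 610) + (1080/1369)
  -74x - 610 = (-(50653/540)x - 83509/108)(1080/1369) + (0)
The last nonzero remainder is the constant 1080/1369, so the polynomials are coprime and gcd = 1.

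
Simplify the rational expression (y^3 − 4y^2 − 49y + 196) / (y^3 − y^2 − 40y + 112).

Repeated division with remainder:
  y^3 − 4y^2 − 49y + 196 = (y^3 − y^2 − 40y + 112) + (−3y^2 − 9y + 84)
  y^3 − y^2 − 40y + 112 = (−(1/3)y + 4/3)(−3y^2 − 9y + 84) + (0)
Last nonzero remainder: −3y^2 − 9y + 84. Dividing through by −3 gives the monic gcd y^2 + 3y − 28.
Cancel y^2 + 3y − 28 from numerator and denominator to get the reduced form.

(y − 7)/(y − 4)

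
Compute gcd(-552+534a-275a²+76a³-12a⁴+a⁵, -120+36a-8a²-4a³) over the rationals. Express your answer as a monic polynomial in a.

6-3a+a²

Repeated division with remainder:
  a⁵-12a⁴+76a³-275a²+534a-552 = (-(1/4)a²+(7/2)a-113/4)(-4a³-8a²+36a-120) + (-657a²+1971a-3942)
  -4a³-8a²+36a-120 = ((4/657)a+20/657)(-657a²+1971a-3942) + (0)
Last nonzero remainder: -657a²+1971a-3942. Dividing through by -657 gives the monic gcd a²-3a+6.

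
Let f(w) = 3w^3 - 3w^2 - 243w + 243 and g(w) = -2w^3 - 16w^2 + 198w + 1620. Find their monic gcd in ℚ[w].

w + 9

By polynomial division,
  3w^3 - 3w^2 - 243w + 243 = (-3/2)(-2w^3 - 16w^2 + 198w + 1620) + (-27w^2 + 54w + 2673)
  -2w^3 - 16w^2 + 198w + 1620 = ((2/27)w + 20/27)(-27w^2 + 54w + 2673) + (-40w - 360)
  -27w^2 + 54w + 2673 = ((27/40)w - 297/40)(-40w - 360) + (0)
Last nonzero remainder: -40w - 360. Dividing through by -40 gives the monic gcd w + 9.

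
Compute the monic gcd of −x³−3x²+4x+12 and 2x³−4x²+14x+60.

x+2

Apply the Euclidean algorithm:
  −x³−3x²+4x+12 = (−1/2)(2x³−4x²+14x+60) + (−5x²+11x+42)
  2x³−4x²+14x+60 = (−(2/5)x−2/25)(−5x²+11x+42) + ((792/25)x+1584/25)
  −5x²+11x+42 = (−(125/792)x+175/264)((792/25)x+1584/25) + (0)
Last nonzero remainder: (792/25)x+1584/25. Dividing through by 792/25 gives the monic gcd x+2.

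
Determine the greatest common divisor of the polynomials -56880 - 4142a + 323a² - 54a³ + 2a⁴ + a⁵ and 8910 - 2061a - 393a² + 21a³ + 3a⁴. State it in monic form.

-90 - a + a²

Euclidean algorithm in ℚ[a]:
  a⁵ + 2a⁴ - 54a³ + 323a² - 4142a - 56880 = ((1/3)a - 5/3)(3a⁴ + 21a³ - 393a² - 2061a + 8910) + (112a³ + 355a² - 10547a - 42030)
  3a⁴ + 21a³ - 393a² - 2061a + 8910 = ((3/112)a + 1287/12544)(112a³ + 355a² - 10547a - 42030) + (-(1842885/12544)a² + (1842885/12544)a + 82929825/6272)
  112a³ + 355a² - 10547a - 42030 = (-(1404928/1842885)a - 5858048/1842885)(-(1842885/12544)a² + (1842885/12544)a + 82929825/6272) + (0)
Last nonzero remainder: -(1842885/12544)a² + (1842885/12544)a + 82929825/6272. Dividing through by -1842885/12544 gives the monic gcd a² - a - 90.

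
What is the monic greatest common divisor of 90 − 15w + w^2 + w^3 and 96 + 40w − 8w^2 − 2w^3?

Repeated division with remainder:
  w^3 + w^2 − 15w + 90 = (−1/2)(−2w^3 − 8w^2 + 40w + 96) + (−3w^2 + 5w + 138)
  −2w^3 − 8w^2 + 40w + 96 = ((2/3)w + 34/9)(−3w^2 + 5w + 138) + (−(638/9)w − 1276/3)
  −3w^2 + 5w + 138 = ((27/638)w − 207/638)(−(638/9)w − 1276/3) + (0)
Last nonzero remainder: −(638/9)w − 1276/3. Dividing through by −638/9 gives the monic gcd w + 6.

6 + w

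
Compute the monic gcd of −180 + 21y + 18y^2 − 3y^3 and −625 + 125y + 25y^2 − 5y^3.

Euclidean algorithm in ℚ[y]:
  −3y^3 + 18y^2 + 21y − 180 = (3/5)(−5y^3 + 25y^2 + 125y − 625) + (3y^2 − 54y + 195)
  −5y^3 + 25y^2 + 125y − 625 = (−(5/3)y − 65/3)(3y^2 − 54y + 195) + (−720y + 3600)
  3y^2 − 54y + 195 = (−(1/240)y + 13/240)(−720y + 3600) + (0)
Last nonzero remainder: −720y + 3600. Dividing through by −720 gives the monic gcd y − 5.

−5 + y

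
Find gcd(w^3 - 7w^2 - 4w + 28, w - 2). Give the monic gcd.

Repeated division with remainder:
  w^3 - 7w^2 - 4w + 28 = (w^2 - 5w - 14)(w - 2) + (0)
The last nonzero remainder w - 2 is already monic.

w - 2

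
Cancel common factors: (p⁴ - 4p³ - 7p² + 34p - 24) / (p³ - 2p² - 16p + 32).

Repeated division with remainder:
  p⁴ - 4p³ - 7p² + 34p - 24 = (p - 2)(p³ - 2p² - 16p + 32) + (5p² - 30p + 40)
  p³ - 2p² - 16p + 32 = ((1/5)p + 4/5)(5p² - 30p + 40) + (0)
Last nonzero remainder: 5p² - 30p + 40. Dividing through by 5 gives the monic gcd p² - 6p + 8.
Cancel p² - 6p + 8 from numerator and denominator to get the reduced form.

(p² + 2p - 3)/(p + 4)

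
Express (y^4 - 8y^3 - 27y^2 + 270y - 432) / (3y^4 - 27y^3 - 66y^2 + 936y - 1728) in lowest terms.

(y - 3)/(3y - 12)

Apply the Euclidean algorithm:
  y^4 - 8y^3 - 27y^2 + 270y - 432 = (1/3)(3y^4 - 27y^3 - 66y^2 + 936y - 1728) + (y^3 - 5y^2 - 42y + 144)
  3y^4 - 27y^3 - 66y^2 + 936y - 1728 = (3y - 12)(y^3 - 5y^2 - 42y + 144) + (0)
The last nonzero remainder y^3 - 5y^2 - 42y + 144 is already monic.
Cancel y^3 - 5y^2 - 42y + 144 from numerator and denominator to get the reduced form.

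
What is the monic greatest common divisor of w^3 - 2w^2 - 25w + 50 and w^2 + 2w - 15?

Euclidean algorithm in ℚ[w]:
  w^3 - 2w^2 - 25w + 50 = (w - 4)(w^2 + 2w - 15) + (-2w - 10)
  w^2 + 2w - 15 = (-(1/2)w + 3/2)(-2w - 10) + (0)
Last nonzero remainder: -2w - 10. Dividing through by -2 gives the monic gcd w + 5.

w + 5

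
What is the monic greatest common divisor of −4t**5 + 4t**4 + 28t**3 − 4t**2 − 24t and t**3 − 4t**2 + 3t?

t**3 − 4t**2 + 3t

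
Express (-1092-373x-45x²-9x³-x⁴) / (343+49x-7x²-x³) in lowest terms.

(156+31x+2x²+x³)/(-49+x²)

By polynomial division,
  -x⁴-9x³-45x²-373x-1092 = (x+2)(-x³-7x²+49x+343) + (-80x²-814x-1778)
  -x³-7x²+49x+343 = ((1/80)x-127/3200)(-80x²-814x-1778) + ((62271/1600)x+435897/1600)
  -80x²-814x-1778 = (-(128000/62271)x-406400/62271)((62271/1600)x+435897/1600) + (0)
Last nonzero remainder: (62271/1600)x+435897/1600. Dividing through by 62271/1600 gives the monic gcd x+7.
Cancel x+7 from numerator and denominator to get the reduced form.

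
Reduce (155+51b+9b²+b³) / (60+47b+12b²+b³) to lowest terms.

Apply the Euclidean algorithm:
  b³+9b²+51b+155 = (b³+12b²+47b+60) + (-3b²+4b+95)
  b³+12b²+47b+60 = (-(1/3)b-40/9)(-3b²+4b+95) + ((868/9)b+4340/9)
  -3b²+4b+95 = (-(27/868)b+171/868)((868/9)b+4340/9) + (0)
Last nonzero remainder: (868/9)b+4340/9. Dividing through by 868/9 gives the monic gcd b+5.
Cancel b+5 from numerator and denominator to get the reduced form.

(31+4b+b²)/(12+7b+b²)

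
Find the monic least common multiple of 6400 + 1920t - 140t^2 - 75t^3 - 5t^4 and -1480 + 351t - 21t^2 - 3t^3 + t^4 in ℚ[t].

Euclidean algorithm in ℚ[t]:
  -5t^4 - 75t^3 - 140t^2 + 1920t + 6400 = (-5)(t^4 - 3t^3 - 21t^2 + 351t - 1480) + (-90t^3 - 245t^2 + 3675t - 1000)
  t^4 - 3t^3 - 21t^2 + 351t - 1480 = (-(1/90)t + 103/1620)(-90t^3 - 245t^2 + 3675t - 1000) + ((11473/324)t^2 + (11473/108)t - 114730/81)
  -90t^3 - 245t^2 + 3675t - 1000 = (-(29160/11473)t + 8100/11473)((11473/324)t^2 + (11473/108)t - 114730/81) + (0)
Last nonzero remainder: (11473/324)t^2 + (11473/108)t - 114730/81. Dividing through by 11473/324 gives the monic gcd t^2 + 3t - 40.
Then lcm(f, g) = f·g / gcd(f, g); expanding and making the result monic gives the answer.

-47360 - 6528t + 2060t^2 + 3t^3 - 25t^4 + 9t^5 + t^6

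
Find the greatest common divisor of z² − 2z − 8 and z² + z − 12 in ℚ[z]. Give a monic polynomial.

By polynomial division,
  z² − 2z − 8 = (z² + z − 12) + (−3z + 4)
  z² + z − 12 = (−(1/3)z − 7/9)(−3z + 4) + (−80/9)
  −3z + 4 = ((27/80)z − 9/20)(−80/9) + (0)
The last nonzero remainder is the constant −80/9, so the polynomials are coprime and gcd = 1.

1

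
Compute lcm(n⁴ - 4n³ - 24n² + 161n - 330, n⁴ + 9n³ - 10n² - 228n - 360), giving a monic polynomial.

n⁶ + 4n⁵ - 44n⁴ - 79n³ + 670n² - 708n - 3960

Apply the Euclidean algorithm:
  n⁴ - 4n³ - 24n² + 161n - 330 = (n⁴ + 9n³ - 10n² - 228n - 360) + (-13n³ - 14n² + 389n + 30)
  n⁴ + 9n³ - 10n² - 228n - 360 = (-(1/13)n - 103/169)(-13n³ - 14n² + 389n + 30) + ((1925/169)n² + (1925/169)n - 57750/169)
  -13n³ - 14n² + 389n + 30 = (-(2197/1925)n - 169/1925)((1925/169)n² + (1925/169)n - 57750/169) + (0)
Last nonzero remainder: (1925/169)n² + (1925/169)n - 57750/169. Dividing through by 1925/169 gives the monic gcd n² + n - 30.
Then lcm(f, g) = f·g / gcd(f, g); expanding and making the result monic gives the answer.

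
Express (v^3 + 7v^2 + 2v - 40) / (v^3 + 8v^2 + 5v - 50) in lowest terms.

(v + 4)/(v + 5)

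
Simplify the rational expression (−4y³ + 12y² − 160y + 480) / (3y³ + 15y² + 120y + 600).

(−4y + 12)/(3y + 15)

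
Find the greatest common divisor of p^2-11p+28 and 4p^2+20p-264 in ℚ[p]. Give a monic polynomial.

1

Repeated division with remainder:
  p^2-11p+28 = (1/4)(4p^2+20p-264) + (-16p+94)
  4p^2+20p-264 = (-(1/4)p-87/32)(-16p+94) + (-135/16)
  -16p+94 = ((256/135)p-1504/135)(-135/16) + (0)
The last nonzero remainder is the constant -135/16, so the polynomials are coprime and gcd = 1.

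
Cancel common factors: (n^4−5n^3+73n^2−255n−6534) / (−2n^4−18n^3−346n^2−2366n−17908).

Euclidean algorithm in ℚ[n]:
  n^4−5n^3+73n^2−255n−6534 = (−1/2)(−2n^4−18n^3−346n^2−2366n−17908) + (−14n^3−100n^2−1438n−15488)
  −2n^4−18n^3−346n^2−2366n−17908 = ((1/7)n+13/49)(−14n^3−100n^2−1438n−15488) + (−(5588/49)n^2+(11176/49)n−676148/49)
  −14n^3−100n^2−1438n−15488 = ((343/2794)n+1568/1397)(−(5588/49)n^2+(11176/49)n−676148/49) + (0)
Last nonzero remainder: −(5588/49)n^2+(11176/49)n−676148/49. Dividing through by −5588/49 gives the monic gcd n^2−2n+121.
Cancel n^2−2n+121 from numerator and denominator to get the reduced form.

(−n^2+3n+54)/(2n^2+22n+148)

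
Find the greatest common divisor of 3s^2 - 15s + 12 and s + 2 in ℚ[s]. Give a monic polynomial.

1

By polynomial division,
  3s^2 - 15s + 12 = (3s - 21)(s + 2) + (54)
  s + 2 = ((1/54)s + 1/27)(54) + (0)
The last nonzero remainder is the constant 54, so the polynomials are coprime and gcd = 1.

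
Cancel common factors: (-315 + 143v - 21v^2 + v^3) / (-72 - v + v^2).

By polynomial division,
  v^3 - 21v^2 + 143v - 315 = (v - 20)(v^2 - v - 72) + (195v - 1755)
  v^2 - v - 72 = ((1/195)v + 8/195)(195v - 1755) + (0)
Last nonzero remainder: 195v - 1755. Dividing through by 195 gives the monic gcd v - 9.
Cancel v - 9 from numerator and denominator to get the reduced form.

(35 - 12v + v^2)/(8 + v)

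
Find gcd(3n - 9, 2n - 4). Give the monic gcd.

Euclidean algorithm in ℚ[n]:
  3n - 9 = (3/2)(2n - 4) + (-3)
  2n - 4 = (-(2/3)n + 4/3)(-3) + (0)
The last nonzero remainder is the constant -3, so the polynomials are coprime and gcd = 1.

1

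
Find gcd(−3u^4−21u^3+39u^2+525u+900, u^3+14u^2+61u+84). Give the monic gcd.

u^2+7u+12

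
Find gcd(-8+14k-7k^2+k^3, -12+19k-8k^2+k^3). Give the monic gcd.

4-5k+k^2

By polynomial division,
  k^3-7k^2+14k-8 = (k^3-8k^2+19k-12) + (k^2-5k+4)
  k^3-8k^2+19k-12 = (k-3)(k^2-5k+4) + (0)
The last nonzero remainder k^2-5k+4 is already monic.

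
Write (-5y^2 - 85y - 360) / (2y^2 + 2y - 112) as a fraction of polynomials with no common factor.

(-5y - 45)/(2y - 14)

Repeated division with remainder:
  -5y^2 - 85y - 360 = (-5/2)(2y^2 + 2y - 112) + (-80y - 640)
  2y^2 + 2y - 112 = (-(1/40)y + 7/40)(-80y - 640) + (0)
Last nonzero remainder: -80y - 640. Dividing through by -80 gives the monic gcd y + 8.
Cancel y + 8 from numerator and denominator to get the reduced form.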